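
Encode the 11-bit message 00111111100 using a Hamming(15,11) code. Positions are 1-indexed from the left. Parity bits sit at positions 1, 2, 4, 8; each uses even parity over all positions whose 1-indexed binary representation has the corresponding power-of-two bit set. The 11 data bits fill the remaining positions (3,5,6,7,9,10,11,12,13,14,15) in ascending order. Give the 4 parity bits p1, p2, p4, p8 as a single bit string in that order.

Place data bits at non-power-of-two positions: b3=0, b5=0, b6=1, b7=1, b9=1, b10=1, b11=1, b12=1, b13=1, b14=0, b15=0.
p1 = XOR of data positions {3,5,7,9,11,13,15} = 0⊕0⊕1⊕1⊕1⊕1⊕0 = 0
p2 = XOR of data positions {3,6,7,10,11,14,15} = 0⊕1⊕1⊕1⊕1⊕0⊕0 = 0
p4 = XOR of data positions {5,6,7,12,13,14,15} = 0⊕1⊕1⊕1⊕1⊕0⊕0 = 0
p8 = XOR of data positions {9,10,11,12,13,14,15} = 1⊕1⊕1⊕1⊕1⊕0⊕0 = 1
Parity bits p1,p2,p4,p8 = 0001

0001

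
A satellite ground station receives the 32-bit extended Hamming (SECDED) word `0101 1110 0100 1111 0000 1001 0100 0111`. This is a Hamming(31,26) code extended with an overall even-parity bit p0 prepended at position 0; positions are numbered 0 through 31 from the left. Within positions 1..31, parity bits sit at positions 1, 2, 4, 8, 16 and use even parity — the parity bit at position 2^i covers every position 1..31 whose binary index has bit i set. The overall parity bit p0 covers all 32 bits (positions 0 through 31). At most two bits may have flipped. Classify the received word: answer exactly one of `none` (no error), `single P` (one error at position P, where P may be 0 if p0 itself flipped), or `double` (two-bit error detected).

s1: b1⊕b3⊕b5⊕b7⊕b9⊕b11⊕b13⊕b15⊕b17⊕b19⊕b21⊕b23⊕b25⊕b27⊕b29⊕b31 = 1⊕1⊕1⊕0⊕1⊕0⊕1⊕1⊕0⊕0⊕0⊕1⊕1⊕0⊕1⊕1 = 0
s2: b2⊕b3⊕b6⊕b7⊕b10⊕b11⊕b14⊕b15⊕b18⊕b19⊕b22⊕b23⊕b26⊕b27⊕b30⊕b31 = 0⊕1⊕1⊕0⊕0⊕0⊕1⊕1⊕0⊕0⊕0⊕1⊕0⊕0⊕1⊕1 = 1
s4: b4⊕b5⊕b6⊕b7⊕b12⊕b13⊕b14⊕b15⊕b20⊕b21⊕b22⊕b23⊕b28⊕b29⊕b30⊕b31 = 1⊕1⊕1⊕0⊕1⊕1⊕1⊕1⊕1⊕0⊕0⊕1⊕0⊕1⊕1⊕1 = 0
s8: b8⊕b9⊕b10⊕b11⊕b12⊕b13⊕b14⊕b15⊕b24⊕b25⊕b26⊕b27⊕b28⊕b29⊕b30⊕b31 = 0⊕1⊕0⊕0⊕1⊕1⊕1⊕1⊕0⊕1⊕0⊕0⊕0⊕1⊕1⊕1 = 1
s16: b16⊕b17⊕b18⊕b19⊕b20⊕b21⊕b22⊕b23⊕b24⊕b25⊕b26⊕b27⊕b28⊕b29⊕b30⊕b31 = 0⊕0⊕0⊕0⊕1⊕0⊕0⊕1⊕0⊕1⊕0⊕0⊕0⊕1⊕1⊕1 = 0
Syndrome (s16...s1) = 01010 → position 10.
Overall parity (XOR of all 32 bits, including p0): 0⊕1⊕0⊕1⊕1⊕1⊕1⊕0⊕0⊕1⊕0⊕0⊕1⊕1⊕1⊕1⊕0⊕0⊕0⊕0⊕1⊕0⊕0⊕1⊕0⊕1⊕0⊕0⊕0⊕1⊕1⊕1 = 0
Overall=0, syndrome position=10 → double-bit error detected (uncorrectable).

double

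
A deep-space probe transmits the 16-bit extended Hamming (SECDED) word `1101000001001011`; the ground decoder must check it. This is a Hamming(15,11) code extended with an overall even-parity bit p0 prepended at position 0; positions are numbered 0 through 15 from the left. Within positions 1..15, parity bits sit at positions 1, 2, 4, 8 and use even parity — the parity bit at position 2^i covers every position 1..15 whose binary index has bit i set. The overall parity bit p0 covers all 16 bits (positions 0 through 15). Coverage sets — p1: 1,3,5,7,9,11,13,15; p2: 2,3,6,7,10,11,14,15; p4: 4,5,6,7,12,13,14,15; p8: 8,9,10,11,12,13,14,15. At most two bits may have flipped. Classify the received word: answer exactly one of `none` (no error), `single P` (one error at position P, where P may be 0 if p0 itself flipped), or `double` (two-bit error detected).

single 6

s1: b1⊕b3⊕b5⊕b7⊕b9⊕b11⊕b13⊕b15 = 1⊕1⊕0⊕0⊕1⊕0⊕0⊕1 = 0
s2: b2⊕b3⊕b6⊕b7⊕b10⊕b11⊕b14⊕b15 = 0⊕1⊕0⊕0⊕0⊕0⊕1⊕1 = 1
s4: b4⊕b5⊕b6⊕b7⊕b12⊕b13⊕b14⊕b15 = 0⊕0⊕0⊕0⊕1⊕0⊕1⊕1 = 1
s8: b8⊕b9⊕b10⊕b11⊕b12⊕b13⊕b14⊕b15 = 0⊕1⊕0⊕0⊕1⊕0⊕1⊕1 = 0
Syndrome (s8...s1) = 0110 → position 6.
Overall parity (XOR of all 16 bits, including p0): 1⊕1⊕0⊕1⊕0⊕0⊕0⊕0⊕0⊕1⊕0⊕0⊕1⊕0⊕1⊕1 = 1
Overall=1, syndrome position=6 → single-bit error at position 6.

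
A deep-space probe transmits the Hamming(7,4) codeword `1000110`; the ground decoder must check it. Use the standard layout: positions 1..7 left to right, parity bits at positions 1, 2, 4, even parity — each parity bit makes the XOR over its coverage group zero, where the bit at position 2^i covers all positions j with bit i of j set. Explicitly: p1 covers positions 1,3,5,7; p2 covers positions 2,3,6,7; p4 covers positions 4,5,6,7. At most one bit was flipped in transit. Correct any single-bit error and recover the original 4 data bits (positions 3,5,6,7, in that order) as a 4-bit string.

0110

s1: b1⊕b3⊕b5⊕b7 = 1⊕0⊕1⊕0 = 0
s2: b2⊕b3⊕b6⊕b7 = 0⊕0⊕1⊕0 = 1
s4: b4⊕b5⊕b6⊕b7 = 0⊕1⊕1⊕0 = 0
Syndrome (s4...s1) = 010 → position 2.
Flip bit 2: corrected codeword = 1100110
Data bits at positions 3,5,6,7: 0110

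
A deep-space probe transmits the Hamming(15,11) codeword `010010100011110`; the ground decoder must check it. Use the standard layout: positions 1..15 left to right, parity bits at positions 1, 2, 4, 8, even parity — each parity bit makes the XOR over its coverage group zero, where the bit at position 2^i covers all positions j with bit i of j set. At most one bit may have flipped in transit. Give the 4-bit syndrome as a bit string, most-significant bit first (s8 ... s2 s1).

0100

s1: b1⊕b3⊕b5⊕b7⊕b9⊕b11⊕b13⊕b15 = 0⊕0⊕1⊕1⊕0⊕1⊕1⊕0 = 0
s2: b2⊕b3⊕b6⊕b7⊕b10⊕b11⊕b14⊕b15 = 1⊕0⊕0⊕1⊕0⊕1⊕1⊕0 = 0
s4: b4⊕b5⊕b6⊕b7⊕b12⊕b13⊕b14⊕b15 = 0⊕1⊕0⊕1⊕1⊕1⊕1⊕0 = 1
s8: b8⊕b9⊕b10⊕b11⊕b12⊕b13⊕b14⊕b15 = 0⊕0⊕0⊕1⊕1⊕1⊕1⊕0 = 0
Syndrome (s8...s1) = 0100 → position 4.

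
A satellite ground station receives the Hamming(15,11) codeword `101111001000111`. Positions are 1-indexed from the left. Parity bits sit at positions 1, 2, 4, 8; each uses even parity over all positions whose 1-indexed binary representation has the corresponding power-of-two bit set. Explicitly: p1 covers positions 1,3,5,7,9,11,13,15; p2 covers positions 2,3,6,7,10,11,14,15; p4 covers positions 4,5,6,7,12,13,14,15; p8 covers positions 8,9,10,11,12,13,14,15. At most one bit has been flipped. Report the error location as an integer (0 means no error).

0

s1: b1⊕b3⊕b5⊕b7⊕b9⊕b11⊕b13⊕b15 = 1⊕1⊕1⊕0⊕1⊕0⊕1⊕1 = 0
s2: b2⊕b3⊕b6⊕b7⊕b10⊕b11⊕b14⊕b15 = 0⊕1⊕1⊕0⊕0⊕0⊕1⊕1 = 0
s4: b4⊕b5⊕b6⊕b7⊕b12⊕b13⊕b14⊕b15 = 1⊕1⊕1⊕0⊕0⊕1⊕1⊕1 = 0
s8: b8⊕b9⊕b10⊕b11⊕b12⊕b13⊕b14⊕b15 = 0⊕1⊕0⊕0⊕0⊕1⊕1⊕1 = 0
Syndrome (s8...s1) = 0000 → position 0 (no error).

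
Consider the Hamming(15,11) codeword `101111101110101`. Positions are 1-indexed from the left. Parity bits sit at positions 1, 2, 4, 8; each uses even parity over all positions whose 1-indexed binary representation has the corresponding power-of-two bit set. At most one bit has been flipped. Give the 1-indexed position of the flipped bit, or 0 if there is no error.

s1: b1⊕b3⊕b5⊕b7⊕b9⊕b11⊕b13⊕b15 = 1⊕1⊕1⊕1⊕1⊕1⊕1⊕1 = 0
s2: b2⊕b3⊕b6⊕b7⊕b10⊕b11⊕b14⊕b15 = 0⊕1⊕1⊕1⊕1⊕1⊕0⊕1 = 0
s4: b4⊕b5⊕b6⊕b7⊕b12⊕b13⊕b14⊕b15 = 1⊕1⊕1⊕1⊕0⊕1⊕0⊕1 = 0
s8: b8⊕b9⊕b10⊕b11⊕b12⊕b13⊕b14⊕b15 = 0⊕1⊕1⊕1⊕0⊕1⊕0⊕1 = 1
Syndrome (s8...s1) = 1000 → position 8.

8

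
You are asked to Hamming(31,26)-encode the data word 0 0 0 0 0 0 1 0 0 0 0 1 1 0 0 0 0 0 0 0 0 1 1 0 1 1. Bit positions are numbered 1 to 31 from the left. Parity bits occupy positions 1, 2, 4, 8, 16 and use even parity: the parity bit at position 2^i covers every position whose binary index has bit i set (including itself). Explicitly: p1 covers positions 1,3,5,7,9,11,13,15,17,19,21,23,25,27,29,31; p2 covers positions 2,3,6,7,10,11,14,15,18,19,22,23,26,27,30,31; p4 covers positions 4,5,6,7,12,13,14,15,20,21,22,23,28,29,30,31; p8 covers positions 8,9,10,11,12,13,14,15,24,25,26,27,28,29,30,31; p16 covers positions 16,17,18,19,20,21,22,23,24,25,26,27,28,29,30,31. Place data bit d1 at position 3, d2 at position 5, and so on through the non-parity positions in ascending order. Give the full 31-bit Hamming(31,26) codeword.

0101000100100000110000000011011

Place data bits at non-power-of-two positions: b3=0, b5=0, b6=0, b7=0, b9=0, b10=0, b11=1, b12=0, b13=0, b14=0, b15=0, b17=1, b18=1, b19=0, b20=0, b21=0, b22=0, b23=0, b24=0, b25=0, b26=0, b27=1, b28=1, b29=0, b30=1, b31=1.
p1 = XOR of data positions {3,5,7,9,11,13,15,17,19,21,23,25,27,29,31} = 0⊕0⊕0⊕0⊕1⊕0⊕0⊕1⊕0⊕0⊕0⊕0⊕1⊕0⊕1 = 0
p2 = XOR of data positions {3,6,7,10,11,14,15,18,19,22,23,26,27,30,31} = 0⊕0⊕0⊕0⊕1⊕0⊕0⊕1⊕0⊕0⊕0⊕0⊕1⊕1⊕1 = 1
p4 = XOR of data positions {5,6,7,12,13,14,15,20,21,22,23,28,29,30,31} = 0⊕0⊕0⊕0⊕0⊕0⊕0⊕0⊕0⊕0⊕0⊕1⊕0⊕1⊕1 = 1
p8 = XOR of data positions {9,10,11,12,13,14,15,24,25,26,27,28,29,30,31} = 0⊕0⊕1⊕0⊕0⊕0⊕0⊕0⊕0⊕0⊕1⊕1⊕0⊕1⊕1 = 1
p16 = XOR of data positions {17,18,19,20,21,22,23,24,25,26,27,28,29,30,31} = 1⊕1⊕0⊕0⊕0⊕0⊕0⊕0⊕0⊕0⊕1⊕1⊕0⊕1⊕1 = 0
Codeword b1..b31 = 0101000100100000110000000011011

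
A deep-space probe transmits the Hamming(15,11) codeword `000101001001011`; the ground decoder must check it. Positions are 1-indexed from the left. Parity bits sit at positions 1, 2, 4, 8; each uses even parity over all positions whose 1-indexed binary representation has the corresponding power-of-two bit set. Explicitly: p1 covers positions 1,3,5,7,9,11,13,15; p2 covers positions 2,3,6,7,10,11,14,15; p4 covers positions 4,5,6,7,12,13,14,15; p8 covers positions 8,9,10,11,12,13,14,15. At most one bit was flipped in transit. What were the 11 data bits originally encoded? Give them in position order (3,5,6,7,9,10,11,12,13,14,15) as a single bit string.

s1: b1⊕b3⊕b5⊕b7⊕b9⊕b11⊕b13⊕b15 = 0⊕0⊕0⊕0⊕1⊕0⊕0⊕1 = 0
s2: b2⊕b3⊕b6⊕b7⊕b10⊕b11⊕b14⊕b15 = 0⊕0⊕1⊕0⊕0⊕0⊕1⊕1 = 1
s4: b4⊕b5⊕b6⊕b7⊕b12⊕b13⊕b14⊕b15 = 1⊕0⊕1⊕0⊕1⊕0⊕1⊕1 = 1
s8: b8⊕b9⊕b10⊕b11⊕b12⊕b13⊕b14⊕b15 = 0⊕1⊕0⊕0⊕1⊕0⊕1⊕1 = 0
Syndrome (s8...s1) = 0110 → position 6.
Flip bit 6: corrected codeword = 000100001001011
Data bits at positions 3,5,6,7,9,10,11,12,13,14,15: 00001001011

00001001011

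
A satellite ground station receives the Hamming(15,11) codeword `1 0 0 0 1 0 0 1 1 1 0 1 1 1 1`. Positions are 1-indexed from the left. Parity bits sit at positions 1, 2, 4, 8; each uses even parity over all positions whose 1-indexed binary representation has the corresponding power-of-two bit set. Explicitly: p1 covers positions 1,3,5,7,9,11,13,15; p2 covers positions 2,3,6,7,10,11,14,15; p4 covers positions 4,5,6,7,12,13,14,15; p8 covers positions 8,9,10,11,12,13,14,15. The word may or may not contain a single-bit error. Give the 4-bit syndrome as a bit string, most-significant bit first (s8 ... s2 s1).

1111

s1: b1⊕b3⊕b5⊕b7⊕b9⊕b11⊕b13⊕b15 = 1⊕0⊕1⊕0⊕1⊕0⊕1⊕1 = 1
s2: b2⊕b3⊕b6⊕b7⊕b10⊕b11⊕b14⊕b15 = 0⊕0⊕0⊕0⊕1⊕0⊕1⊕1 = 1
s4: b4⊕b5⊕b6⊕b7⊕b12⊕b13⊕b14⊕b15 = 0⊕1⊕0⊕0⊕1⊕1⊕1⊕1 = 1
s8: b8⊕b9⊕b10⊕b11⊕b12⊕b13⊕b14⊕b15 = 1⊕1⊕1⊕0⊕1⊕1⊕1⊕1 = 1
Syndrome (s8...s1) = 1111 → position 15.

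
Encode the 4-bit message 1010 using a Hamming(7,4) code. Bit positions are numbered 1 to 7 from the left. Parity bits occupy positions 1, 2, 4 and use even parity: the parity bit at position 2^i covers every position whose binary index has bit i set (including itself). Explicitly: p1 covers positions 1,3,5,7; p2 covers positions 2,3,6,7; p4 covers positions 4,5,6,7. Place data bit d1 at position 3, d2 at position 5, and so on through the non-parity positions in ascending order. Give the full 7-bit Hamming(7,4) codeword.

1011010

Place data bits at non-power-of-two positions: b3=1, b5=0, b6=1, b7=0.
p1 = XOR of data positions {3,5,7} = 1⊕0⊕0 = 1
p2 = XOR of data positions {3,6,7} = 1⊕1⊕0 = 0
p4 = XOR of data positions {5,6,7} = 0⊕1⊕0 = 1
Codeword b1..b7 = 1011010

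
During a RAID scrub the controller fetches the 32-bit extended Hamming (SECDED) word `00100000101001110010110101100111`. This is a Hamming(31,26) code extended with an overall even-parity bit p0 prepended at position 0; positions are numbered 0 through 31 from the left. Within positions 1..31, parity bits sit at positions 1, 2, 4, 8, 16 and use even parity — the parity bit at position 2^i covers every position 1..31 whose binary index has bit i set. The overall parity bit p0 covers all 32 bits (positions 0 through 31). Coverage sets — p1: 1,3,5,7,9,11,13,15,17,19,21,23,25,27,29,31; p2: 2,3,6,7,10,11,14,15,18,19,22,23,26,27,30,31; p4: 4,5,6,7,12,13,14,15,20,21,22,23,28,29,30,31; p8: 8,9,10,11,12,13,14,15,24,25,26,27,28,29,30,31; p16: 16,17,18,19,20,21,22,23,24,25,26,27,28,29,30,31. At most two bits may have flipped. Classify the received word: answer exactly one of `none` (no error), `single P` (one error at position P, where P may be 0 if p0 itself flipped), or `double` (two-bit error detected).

single 23

s1: b1⊕b3⊕b5⊕b7⊕b9⊕b11⊕b13⊕b15⊕b17⊕b19⊕b21⊕b23⊕b25⊕b27⊕b29⊕b31 = 0⊕0⊕0⊕0⊕0⊕0⊕1⊕1⊕0⊕0⊕1⊕1⊕1⊕0⊕1⊕1 = 1
s2: b2⊕b3⊕b6⊕b7⊕b10⊕b11⊕b14⊕b15⊕b18⊕b19⊕b22⊕b23⊕b26⊕b27⊕b30⊕b31 = 1⊕0⊕0⊕0⊕1⊕0⊕1⊕1⊕1⊕0⊕0⊕1⊕1⊕0⊕1⊕1 = 1
s4: b4⊕b5⊕b6⊕b7⊕b12⊕b13⊕b14⊕b15⊕b20⊕b21⊕b22⊕b23⊕b28⊕b29⊕b30⊕b31 = 0⊕0⊕0⊕0⊕0⊕1⊕1⊕1⊕1⊕1⊕0⊕1⊕0⊕1⊕1⊕1 = 1
s8: b8⊕b9⊕b10⊕b11⊕b12⊕b13⊕b14⊕b15⊕b24⊕b25⊕b26⊕b27⊕b28⊕b29⊕b30⊕b31 = 1⊕0⊕1⊕0⊕0⊕1⊕1⊕1⊕0⊕1⊕1⊕0⊕0⊕1⊕1⊕1 = 0
s16: b16⊕b17⊕b18⊕b19⊕b20⊕b21⊕b22⊕b23⊕b24⊕b25⊕b26⊕b27⊕b28⊕b29⊕b30⊕b31 = 0⊕0⊕1⊕0⊕1⊕1⊕0⊕1⊕0⊕1⊕1⊕0⊕0⊕1⊕1⊕1 = 1
Syndrome (s16...s1) = 10111 → position 23.
Overall parity (XOR of all 32 bits, including p0): 0⊕0⊕1⊕0⊕0⊕0⊕0⊕0⊕1⊕0⊕1⊕0⊕0⊕1⊕1⊕1⊕0⊕0⊕1⊕0⊕1⊕1⊕0⊕1⊕0⊕1⊕1⊕0⊕0⊕1⊕1⊕1 = 1
Overall=1, syndrome position=23 → single-bit error at position 23.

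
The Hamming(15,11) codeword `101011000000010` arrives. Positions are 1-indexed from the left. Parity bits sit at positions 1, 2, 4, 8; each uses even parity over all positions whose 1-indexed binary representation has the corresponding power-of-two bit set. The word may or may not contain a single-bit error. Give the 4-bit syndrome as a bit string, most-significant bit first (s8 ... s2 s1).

1111

s1: b1⊕b3⊕b5⊕b7⊕b9⊕b11⊕b13⊕b15 = 1⊕1⊕1⊕0⊕0⊕0⊕0⊕0 = 1
s2: b2⊕b3⊕b6⊕b7⊕b10⊕b11⊕b14⊕b15 = 0⊕1⊕1⊕0⊕0⊕0⊕1⊕0 = 1
s4: b4⊕b5⊕b6⊕b7⊕b12⊕b13⊕b14⊕b15 = 0⊕1⊕1⊕0⊕0⊕0⊕1⊕0 = 1
s8: b8⊕b9⊕b10⊕b11⊕b12⊕b13⊕b14⊕b15 = 0⊕0⊕0⊕0⊕0⊕0⊕1⊕0 = 1
Syndrome (s8...s1) = 1111 → position 15.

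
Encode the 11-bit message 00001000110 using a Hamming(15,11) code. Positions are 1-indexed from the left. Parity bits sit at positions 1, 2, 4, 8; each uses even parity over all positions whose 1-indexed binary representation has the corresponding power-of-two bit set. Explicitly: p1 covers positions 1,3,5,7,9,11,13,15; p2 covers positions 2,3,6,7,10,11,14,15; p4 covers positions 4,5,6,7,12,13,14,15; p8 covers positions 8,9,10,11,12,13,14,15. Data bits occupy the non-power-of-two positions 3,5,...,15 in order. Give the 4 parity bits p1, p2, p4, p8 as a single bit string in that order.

Place data bits at non-power-of-two positions: b3=0, b5=0, b6=0, b7=0, b9=1, b10=0, b11=0, b12=0, b13=1, b14=1, b15=0.
p1 = XOR of data positions {3,5,7,9,11,13,15} = 0⊕0⊕0⊕1⊕0⊕1⊕0 = 0
p2 = XOR of data positions {3,6,7,10,11,14,15} = 0⊕0⊕0⊕0⊕0⊕1⊕0 = 1
p4 = XOR of data positions {5,6,7,12,13,14,15} = 0⊕0⊕0⊕0⊕1⊕1⊕0 = 0
p8 = XOR of data positions {9,10,11,12,13,14,15} = 1⊕0⊕0⊕0⊕1⊕1⊕0 = 1
Parity bits p1,p2,p4,p8 = 0101

0101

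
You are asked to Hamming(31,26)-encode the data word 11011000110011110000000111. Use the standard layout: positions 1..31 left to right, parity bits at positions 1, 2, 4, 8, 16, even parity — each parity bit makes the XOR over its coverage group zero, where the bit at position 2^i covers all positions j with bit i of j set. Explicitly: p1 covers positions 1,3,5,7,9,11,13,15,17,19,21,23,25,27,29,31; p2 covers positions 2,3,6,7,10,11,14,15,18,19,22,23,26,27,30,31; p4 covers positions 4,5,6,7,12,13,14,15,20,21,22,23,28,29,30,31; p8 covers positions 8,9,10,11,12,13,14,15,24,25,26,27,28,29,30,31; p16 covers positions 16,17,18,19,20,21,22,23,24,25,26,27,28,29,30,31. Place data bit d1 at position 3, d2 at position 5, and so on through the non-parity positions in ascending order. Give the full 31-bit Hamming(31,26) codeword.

Place data bits at non-power-of-two positions: b3=1, b5=1, b6=0, b7=1, b9=1, b10=0, b11=0, b12=0, b13=1, b14=1, b15=0, b17=0, b18=1, b19=1, b20=1, b21=1, b22=0, b23=0, b24=0, b25=0, b26=0, b27=0, b28=0, b29=1, b30=1, b31=1.
p1 = XOR of data positions {3,5,7,9,11,13,15,17,19,21,23,25,27,29,31} = 1⊕1⊕1⊕1⊕0⊕1⊕0⊕0⊕1⊕1⊕0⊕0⊕0⊕1⊕1 = 1
p2 = XOR of data positions {3,6,7,10,11,14,15,18,19,22,23,26,27,30,31} = 1⊕0⊕1⊕0⊕0⊕1⊕0⊕1⊕1⊕0⊕0⊕0⊕0⊕1⊕1 = 1
p4 = XOR of data positions {5,6,7,12,13,14,15,20,21,22,23,28,29,30,31} = 1⊕0⊕1⊕0⊕1⊕1⊕0⊕1⊕1⊕0⊕0⊕0⊕1⊕1⊕1 = 1
p8 = XOR of data positions {9,10,11,12,13,14,15,24,25,26,27,28,29,30,31} = 1⊕0⊕0⊕0⊕1⊕1⊕0⊕0⊕0⊕0⊕0⊕0⊕1⊕1⊕1 = 0
p16 = XOR of data positions {17,18,19,20,21,22,23,24,25,26,27,28,29,30,31} = 0⊕1⊕1⊕1⊕1⊕0⊕0⊕0⊕0⊕0⊕0⊕0⊕1⊕1⊕1 = 1
Codeword b1..b31 = 1111101010001101011110000000111

1111101010001101011110000000111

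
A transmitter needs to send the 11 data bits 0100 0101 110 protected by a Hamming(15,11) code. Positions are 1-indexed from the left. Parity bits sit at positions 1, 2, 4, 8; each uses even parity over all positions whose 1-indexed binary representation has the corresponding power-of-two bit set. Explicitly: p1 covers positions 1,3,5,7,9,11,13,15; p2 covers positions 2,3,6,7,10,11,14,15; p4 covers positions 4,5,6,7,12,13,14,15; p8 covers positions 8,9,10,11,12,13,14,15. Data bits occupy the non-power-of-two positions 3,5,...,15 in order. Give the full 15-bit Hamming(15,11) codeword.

000010000101110

Place data bits at non-power-of-two positions: b3=0, b5=1, b6=0, b7=0, b9=0, b10=1, b11=0, b12=1, b13=1, b14=1, b15=0.
p1 = XOR of data positions {3,5,7,9,11,13,15} = 0⊕1⊕0⊕0⊕0⊕1⊕0 = 0
p2 = XOR of data positions {3,6,7,10,11,14,15} = 0⊕0⊕0⊕1⊕0⊕1⊕0 = 0
p4 = XOR of data positions {5,6,7,12,13,14,15} = 1⊕0⊕0⊕1⊕1⊕1⊕0 = 0
p8 = XOR of data positions {9,10,11,12,13,14,15} = 0⊕1⊕0⊕1⊕1⊕1⊕0 = 0
Codeword b1..b15 = 000010000101110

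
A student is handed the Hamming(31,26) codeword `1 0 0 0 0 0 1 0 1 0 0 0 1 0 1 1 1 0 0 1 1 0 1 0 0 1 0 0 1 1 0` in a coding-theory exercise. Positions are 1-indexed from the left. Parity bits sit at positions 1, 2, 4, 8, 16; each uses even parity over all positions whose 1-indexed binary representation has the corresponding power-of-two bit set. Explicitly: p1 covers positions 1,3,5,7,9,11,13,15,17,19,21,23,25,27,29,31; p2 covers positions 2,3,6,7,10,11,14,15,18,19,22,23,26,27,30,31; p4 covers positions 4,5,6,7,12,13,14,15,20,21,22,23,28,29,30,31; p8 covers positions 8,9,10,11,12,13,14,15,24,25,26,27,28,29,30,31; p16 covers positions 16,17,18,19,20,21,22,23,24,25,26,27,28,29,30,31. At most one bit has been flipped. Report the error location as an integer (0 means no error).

3

s1: b1⊕b3⊕b5⊕b7⊕b9⊕b11⊕b13⊕b15⊕b17⊕b19⊕b21⊕b23⊕b25⊕b27⊕b29⊕b31 = 1⊕0⊕0⊕1⊕1⊕0⊕1⊕1⊕1⊕0⊕1⊕1⊕0⊕0⊕1⊕0 = 1
s2: b2⊕b3⊕b6⊕b7⊕b10⊕b11⊕b14⊕b15⊕b18⊕b19⊕b22⊕b23⊕b26⊕b27⊕b30⊕b31 = 0⊕0⊕0⊕1⊕0⊕0⊕0⊕1⊕0⊕0⊕0⊕1⊕1⊕0⊕1⊕0 = 1
s4: b4⊕b5⊕b6⊕b7⊕b12⊕b13⊕b14⊕b15⊕b20⊕b21⊕b22⊕b23⊕b28⊕b29⊕b30⊕b31 = 0⊕0⊕0⊕1⊕0⊕1⊕0⊕1⊕1⊕1⊕0⊕1⊕0⊕1⊕1⊕0 = 0
s8: b8⊕b9⊕b10⊕b11⊕b12⊕b13⊕b14⊕b15⊕b24⊕b25⊕b26⊕b27⊕b28⊕b29⊕b30⊕b31 = 0⊕1⊕0⊕0⊕0⊕1⊕0⊕1⊕0⊕0⊕1⊕0⊕0⊕1⊕1⊕0 = 0
s16: b16⊕b17⊕b18⊕b19⊕b20⊕b21⊕b22⊕b23⊕b24⊕b25⊕b26⊕b27⊕b28⊕b29⊕b30⊕b31 = 1⊕1⊕0⊕0⊕1⊕1⊕0⊕1⊕0⊕0⊕1⊕0⊕0⊕1⊕1⊕0 = 0
Syndrome (s16...s1) = 00011 → position 3.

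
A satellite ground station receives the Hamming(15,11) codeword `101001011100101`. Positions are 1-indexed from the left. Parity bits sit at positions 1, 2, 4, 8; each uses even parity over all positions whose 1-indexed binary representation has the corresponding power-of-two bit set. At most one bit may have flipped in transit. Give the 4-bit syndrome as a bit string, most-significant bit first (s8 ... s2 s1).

s1: b1⊕b3⊕b5⊕b7⊕b9⊕b11⊕b13⊕b15 = 1⊕1⊕0⊕0⊕1⊕0⊕1⊕1 = 1
s2: b2⊕b3⊕b6⊕b7⊕b10⊕b11⊕b14⊕b15 = 0⊕1⊕1⊕0⊕1⊕0⊕0⊕1 = 0
s4: b4⊕b5⊕b6⊕b7⊕b12⊕b13⊕b14⊕b15 = 0⊕0⊕1⊕0⊕0⊕1⊕0⊕1 = 1
s8: b8⊕b9⊕b10⊕b11⊕b12⊕b13⊕b14⊕b15 = 1⊕1⊕1⊕0⊕0⊕1⊕0⊕1 = 1
Syndrome (s8...s1) = 1101 → position 13.

1101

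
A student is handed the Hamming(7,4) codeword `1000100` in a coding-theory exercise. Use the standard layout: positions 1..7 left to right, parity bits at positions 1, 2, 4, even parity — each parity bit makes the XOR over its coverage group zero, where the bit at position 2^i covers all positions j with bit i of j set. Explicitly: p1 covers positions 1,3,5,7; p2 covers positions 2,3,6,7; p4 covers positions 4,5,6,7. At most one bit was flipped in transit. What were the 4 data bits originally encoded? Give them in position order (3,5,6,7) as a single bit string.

0100

s1: b1⊕b3⊕b5⊕b7 = 1⊕0⊕1⊕0 = 0
s2: b2⊕b3⊕b6⊕b7 = 0⊕0⊕0⊕0 = 0
s4: b4⊕b5⊕b6⊕b7 = 0⊕1⊕0⊕0 = 1
Syndrome (s4...s1) = 100 → position 4.
Flip bit 4: corrected codeword = 1001100
Data bits at positions 3,5,6,7: 0100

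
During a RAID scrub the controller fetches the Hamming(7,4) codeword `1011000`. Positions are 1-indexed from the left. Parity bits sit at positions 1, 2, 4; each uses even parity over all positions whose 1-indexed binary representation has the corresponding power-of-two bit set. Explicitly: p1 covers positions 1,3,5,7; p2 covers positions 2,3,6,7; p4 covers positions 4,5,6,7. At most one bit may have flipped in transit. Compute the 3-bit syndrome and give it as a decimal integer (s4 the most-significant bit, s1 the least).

s1: b1⊕b3⊕b5⊕b7 = 1⊕1⊕0⊕0 = 0
s2: b2⊕b3⊕b6⊕b7 = 0⊕1⊕0⊕0 = 1
s4: b4⊕b5⊕b6⊕b7 = 1⊕0⊕0⊕0 = 1
Syndrome (s4...s1) = 110 → position 6.

6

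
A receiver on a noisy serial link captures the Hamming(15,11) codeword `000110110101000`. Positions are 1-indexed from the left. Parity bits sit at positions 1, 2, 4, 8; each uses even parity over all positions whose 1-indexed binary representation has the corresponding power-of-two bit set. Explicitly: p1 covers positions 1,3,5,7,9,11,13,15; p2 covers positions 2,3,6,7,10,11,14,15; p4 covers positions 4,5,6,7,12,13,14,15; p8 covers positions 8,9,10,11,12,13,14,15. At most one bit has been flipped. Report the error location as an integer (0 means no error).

s1: b1⊕b3⊕b5⊕b7⊕b9⊕b11⊕b13⊕b15 = 0⊕0⊕1⊕1⊕0⊕0⊕0⊕0 = 0
s2: b2⊕b3⊕b6⊕b7⊕b10⊕b11⊕b14⊕b15 = 0⊕0⊕0⊕1⊕1⊕0⊕0⊕0 = 0
s4: b4⊕b5⊕b6⊕b7⊕b12⊕b13⊕b14⊕b15 = 1⊕1⊕0⊕1⊕1⊕0⊕0⊕0 = 0
s8: b8⊕b9⊕b10⊕b11⊕b12⊕b13⊕b14⊕b15 = 1⊕0⊕1⊕0⊕1⊕0⊕0⊕0 = 1
Syndrome (s8...s1) = 1000 → position 8.

8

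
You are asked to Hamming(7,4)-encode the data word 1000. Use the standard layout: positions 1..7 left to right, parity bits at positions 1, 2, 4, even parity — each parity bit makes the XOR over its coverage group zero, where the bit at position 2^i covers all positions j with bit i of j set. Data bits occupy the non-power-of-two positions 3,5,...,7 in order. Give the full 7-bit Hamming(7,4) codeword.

1110000

Place data bits at non-power-of-two positions: b3=1, b5=0, b6=0, b7=0.
p1 = XOR of data positions {3,5,7} = 1⊕0⊕0 = 1
p2 = XOR of data positions {3,6,7} = 1⊕0⊕0 = 1
p4 = XOR of data positions {5,6,7} = 0⊕0⊕0 = 0
Codeword b1..b7 = 1110000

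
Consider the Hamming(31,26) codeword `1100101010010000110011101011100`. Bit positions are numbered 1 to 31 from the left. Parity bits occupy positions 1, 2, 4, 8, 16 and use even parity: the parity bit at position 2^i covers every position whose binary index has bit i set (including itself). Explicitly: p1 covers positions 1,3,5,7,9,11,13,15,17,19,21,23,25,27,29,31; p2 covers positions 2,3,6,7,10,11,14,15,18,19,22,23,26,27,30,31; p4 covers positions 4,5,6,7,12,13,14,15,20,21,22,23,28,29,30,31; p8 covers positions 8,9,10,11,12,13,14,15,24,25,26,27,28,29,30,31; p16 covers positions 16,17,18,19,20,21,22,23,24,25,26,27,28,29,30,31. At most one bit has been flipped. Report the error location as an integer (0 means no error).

16

s1: b1⊕b3⊕b5⊕b7⊕b9⊕b11⊕b13⊕b15⊕b17⊕b19⊕b21⊕b23⊕b25⊕b27⊕b29⊕b31 = 1⊕0⊕1⊕1⊕1⊕0⊕0⊕0⊕1⊕0⊕1⊕1⊕1⊕1⊕1⊕0 = 0
s2: b2⊕b3⊕b6⊕b7⊕b10⊕b11⊕b14⊕b15⊕b18⊕b19⊕b22⊕b23⊕b26⊕b27⊕b30⊕b31 = 1⊕0⊕0⊕1⊕0⊕0⊕0⊕0⊕1⊕0⊕1⊕1⊕0⊕1⊕0⊕0 = 0
s4: b4⊕b5⊕b6⊕b7⊕b12⊕b13⊕b14⊕b15⊕b20⊕b21⊕b22⊕b23⊕b28⊕b29⊕b30⊕b31 = 0⊕1⊕0⊕1⊕1⊕0⊕0⊕0⊕0⊕1⊕1⊕1⊕1⊕1⊕0⊕0 = 0
s8: b8⊕b9⊕b10⊕b11⊕b12⊕b13⊕b14⊕b15⊕b24⊕b25⊕b26⊕b27⊕b28⊕b29⊕b30⊕b31 = 0⊕1⊕0⊕0⊕1⊕0⊕0⊕0⊕0⊕1⊕0⊕1⊕1⊕1⊕0⊕0 = 0
s16: b16⊕b17⊕b18⊕b19⊕b20⊕b21⊕b22⊕b23⊕b24⊕b25⊕b26⊕b27⊕b28⊕b29⊕b30⊕b31 = 0⊕1⊕1⊕0⊕0⊕1⊕1⊕1⊕0⊕1⊕0⊕1⊕1⊕1⊕0⊕0 = 1
Syndrome (s16...s1) = 10000 → position 16.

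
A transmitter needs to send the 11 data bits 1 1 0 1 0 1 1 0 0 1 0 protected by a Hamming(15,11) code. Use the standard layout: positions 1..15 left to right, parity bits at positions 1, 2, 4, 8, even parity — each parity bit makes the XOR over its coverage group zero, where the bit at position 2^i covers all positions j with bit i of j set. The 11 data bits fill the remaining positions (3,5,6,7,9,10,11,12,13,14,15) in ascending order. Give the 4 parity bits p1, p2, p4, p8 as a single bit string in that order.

Place data bits at non-power-of-two positions: b3=1, b5=1, b6=0, b7=1, b9=0, b10=1, b11=1, b12=0, b13=0, b14=1, b15=0.
p1 = XOR of data positions {3,5,7,9,11,13,15} = 1⊕1⊕1⊕0⊕1⊕0⊕0 = 0
p2 = XOR of data positions {3,6,7,10,11,14,15} = 1⊕0⊕1⊕1⊕1⊕1⊕0 = 1
p4 = XOR of data positions {5,6,7,12,13,14,15} = 1⊕0⊕1⊕0⊕0⊕1⊕0 = 1
p8 = XOR of data positions {9,10,11,12,13,14,15} = 0⊕1⊕1⊕0⊕0⊕1⊕0 = 1
Parity bits p1,p2,p4,p8 = 0111

0111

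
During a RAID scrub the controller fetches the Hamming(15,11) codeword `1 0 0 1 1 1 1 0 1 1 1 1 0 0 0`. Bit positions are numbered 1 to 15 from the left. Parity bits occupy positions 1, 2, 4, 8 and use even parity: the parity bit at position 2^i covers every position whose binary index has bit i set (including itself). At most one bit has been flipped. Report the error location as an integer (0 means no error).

5

s1: b1⊕b3⊕b5⊕b7⊕b9⊕b11⊕b13⊕b15 = 1⊕0⊕1⊕1⊕1⊕1⊕0⊕0 = 1
s2: b2⊕b3⊕b6⊕b7⊕b10⊕b11⊕b14⊕b15 = 0⊕0⊕1⊕1⊕1⊕1⊕0⊕0 = 0
s4: b4⊕b5⊕b6⊕b7⊕b12⊕b13⊕b14⊕b15 = 1⊕1⊕1⊕1⊕1⊕0⊕0⊕0 = 1
s8: b8⊕b9⊕b10⊕b11⊕b12⊕b13⊕b14⊕b15 = 0⊕1⊕1⊕1⊕1⊕0⊕0⊕0 = 0
Syndrome (s8...s1) = 0101 → position 5.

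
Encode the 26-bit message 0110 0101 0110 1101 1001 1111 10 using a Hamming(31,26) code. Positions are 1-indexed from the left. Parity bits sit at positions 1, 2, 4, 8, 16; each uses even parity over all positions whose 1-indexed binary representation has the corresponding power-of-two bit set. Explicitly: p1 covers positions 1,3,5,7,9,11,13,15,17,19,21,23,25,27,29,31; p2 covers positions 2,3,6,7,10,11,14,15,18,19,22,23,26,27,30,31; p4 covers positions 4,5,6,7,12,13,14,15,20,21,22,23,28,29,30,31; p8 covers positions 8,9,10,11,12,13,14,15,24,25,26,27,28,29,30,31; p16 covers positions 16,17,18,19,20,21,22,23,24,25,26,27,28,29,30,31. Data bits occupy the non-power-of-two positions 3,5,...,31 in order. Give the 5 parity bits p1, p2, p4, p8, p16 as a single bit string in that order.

Place data bits at non-power-of-two positions: b3=0, b5=1, b6=1, b7=0, b9=0, b10=1, b11=0, b12=1, b13=0, b14=1, b15=1, b17=0, b18=1, b19=1, b20=0, b21=1, b22=1, b23=0, b24=0, b25=1, b26=1, b27=1, b28=1, b29=1, b30=1, b31=0.
p1 = XOR of data positions {3,5,7,9,11,13,15,17,19,21,23,25,27,29,31} = 0⊕1⊕0⊕0⊕0⊕0⊕1⊕0⊕1⊕1⊕0⊕1⊕1⊕1⊕0 = 1
p2 = XOR of data positions {3,6,7,10,11,14,15,18,19,22,23,26,27,30,31} = 0⊕1⊕0⊕1⊕0⊕1⊕1⊕1⊕1⊕1⊕0⊕1⊕1⊕1⊕0 = 0
p4 = XOR of data positions {5,6,7,12,13,14,15,20,21,22,23,28,29,30,31} = 1⊕1⊕0⊕1⊕0⊕1⊕1⊕0⊕1⊕1⊕0⊕1⊕1⊕1⊕0 = 0
p8 = XOR of data positions {9,10,11,12,13,14,15,24,25,26,27,28,29,30,31} = 0⊕1⊕0⊕1⊕0⊕1⊕1⊕0⊕1⊕1⊕1⊕1⊕1⊕1⊕0 = 0
p16 = XOR of data positions {17,18,19,20,21,22,23,24,25,26,27,28,29,30,31} = 0⊕1⊕1⊕0⊕1⊕1⊕0⊕0⊕1⊕1⊕1⊕1⊕1⊕1⊕0 = 0
Parity bits p1,p2,p4,p8,p16 = 10000

10000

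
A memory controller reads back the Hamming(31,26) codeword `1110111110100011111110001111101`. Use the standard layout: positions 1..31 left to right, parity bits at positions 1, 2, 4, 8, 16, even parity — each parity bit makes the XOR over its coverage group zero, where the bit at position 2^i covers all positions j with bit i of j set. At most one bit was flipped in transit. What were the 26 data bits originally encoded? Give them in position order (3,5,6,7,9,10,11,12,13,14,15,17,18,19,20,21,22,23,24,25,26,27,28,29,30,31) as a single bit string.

11011010001111110001111101

s1: b1⊕b3⊕b5⊕b7⊕b9⊕b11⊕b13⊕b15⊕b17⊕b19⊕b21⊕b23⊕b25⊕b27⊕b29⊕b31 = 1⊕1⊕1⊕1⊕1⊕1⊕0⊕1⊕1⊕1⊕1⊕0⊕1⊕1⊕1⊕1 = 0
s2: b2⊕b3⊕b6⊕b7⊕b10⊕b11⊕b14⊕b15⊕b18⊕b19⊕b22⊕b23⊕b26⊕b27⊕b30⊕b31 = 1⊕1⊕1⊕1⊕0⊕1⊕0⊕1⊕1⊕1⊕0⊕0⊕1⊕1⊕0⊕1 = 1
s4: b4⊕b5⊕b6⊕b7⊕b12⊕b13⊕b14⊕b15⊕b20⊕b21⊕b22⊕b23⊕b28⊕b29⊕b30⊕b31 = 0⊕1⊕1⊕1⊕0⊕0⊕0⊕1⊕1⊕1⊕0⊕0⊕1⊕1⊕0⊕1 = 1
s8: b8⊕b9⊕b10⊕b11⊕b12⊕b13⊕b14⊕b15⊕b24⊕b25⊕b26⊕b27⊕b28⊕b29⊕b30⊕b31 = 1⊕1⊕0⊕1⊕0⊕0⊕0⊕1⊕0⊕1⊕1⊕1⊕1⊕1⊕0⊕1 = 0
s16: b16⊕b17⊕b18⊕b19⊕b20⊕b21⊕b22⊕b23⊕b24⊕b25⊕b26⊕b27⊕b28⊕b29⊕b30⊕b31 = 1⊕1⊕1⊕1⊕1⊕1⊕0⊕0⊕0⊕1⊕1⊕1⊕1⊕1⊕0⊕1 = 0
Syndrome (s16...s1) = 00110 → position 6.
Flip bit 6: corrected codeword = 1110101110100011111110001111101
Data bits at positions 3,5,6,7,9,10,11,12,13,14,15,17,18,19,20,21,22,23,24,25,26,27,28,29,30,31: 11011010001111110001111101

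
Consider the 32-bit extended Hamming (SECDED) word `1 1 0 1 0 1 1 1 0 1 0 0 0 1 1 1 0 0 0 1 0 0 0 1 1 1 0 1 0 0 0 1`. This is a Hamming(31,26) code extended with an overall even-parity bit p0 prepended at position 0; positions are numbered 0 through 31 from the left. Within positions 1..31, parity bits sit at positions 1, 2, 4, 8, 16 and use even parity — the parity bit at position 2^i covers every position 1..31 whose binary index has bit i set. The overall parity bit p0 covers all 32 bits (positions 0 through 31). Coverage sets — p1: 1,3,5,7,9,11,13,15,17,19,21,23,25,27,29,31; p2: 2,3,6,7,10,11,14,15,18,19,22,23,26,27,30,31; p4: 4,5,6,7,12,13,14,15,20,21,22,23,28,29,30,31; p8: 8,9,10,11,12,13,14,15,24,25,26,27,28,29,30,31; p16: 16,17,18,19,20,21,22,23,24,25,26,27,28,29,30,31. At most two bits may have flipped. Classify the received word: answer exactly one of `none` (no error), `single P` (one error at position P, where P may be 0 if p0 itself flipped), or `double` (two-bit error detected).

double

s1: b1⊕b3⊕b5⊕b7⊕b9⊕b11⊕b13⊕b15⊕b17⊕b19⊕b21⊕b23⊕b25⊕b27⊕b29⊕b31 = 1⊕1⊕1⊕1⊕1⊕0⊕1⊕1⊕0⊕1⊕0⊕1⊕1⊕1⊕0⊕1 = 0
s2: b2⊕b3⊕b6⊕b7⊕b10⊕b11⊕b14⊕b15⊕b18⊕b19⊕b22⊕b23⊕b26⊕b27⊕b30⊕b31 = 0⊕1⊕1⊕1⊕0⊕0⊕1⊕1⊕0⊕1⊕0⊕1⊕0⊕1⊕0⊕1 = 1
s4: b4⊕b5⊕b6⊕b7⊕b12⊕b13⊕b14⊕b15⊕b20⊕b21⊕b22⊕b23⊕b28⊕b29⊕b30⊕b31 = 0⊕1⊕1⊕1⊕0⊕1⊕1⊕1⊕0⊕0⊕0⊕1⊕0⊕0⊕0⊕1 = 0
s8: b8⊕b9⊕b10⊕b11⊕b12⊕b13⊕b14⊕b15⊕b24⊕b25⊕b26⊕b27⊕b28⊕b29⊕b30⊕b31 = 0⊕1⊕0⊕0⊕0⊕1⊕1⊕1⊕1⊕1⊕0⊕1⊕0⊕0⊕0⊕1 = 0
s16: b16⊕b17⊕b18⊕b19⊕b20⊕b21⊕b22⊕b23⊕b24⊕b25⊕b26⊕b27⊕b28⊕b29⊕b30⊕b31 = 0⊕0⊕0⊕1⊕0⊕0⊕0⊕1⊕1⊕1⊕0⊕1⊕0⊕0⊕0⊕1 = 0
Syndrome (s16...s1) = 00010 → position 2.
Overall parity (XOR of all 32 bits, including p0): 1⊕1⊕0⊕1⊕0⊕1⊕1⊕1⊕0⊕1⊕0⊕0⊕0⊕1⊕1⊕1⊕0⊕0⊕0⊕1⊕0⊕0⊕0⊕1⊕1⊕1⊕0⊕1⊕0⊕0⊕0⊕1 = 0
Overall=0, syndrome position=2 → double-bit error detected (uncorrectable).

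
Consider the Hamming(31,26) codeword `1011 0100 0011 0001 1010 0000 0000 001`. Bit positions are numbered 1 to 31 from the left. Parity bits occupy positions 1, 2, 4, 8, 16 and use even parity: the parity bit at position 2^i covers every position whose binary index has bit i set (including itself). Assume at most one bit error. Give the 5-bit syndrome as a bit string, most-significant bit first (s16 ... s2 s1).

01010

s1: b1⊕b3⊕b5⊕b7⊕b9⊕b11⊕b13⊕b15⊕b17⊕b19⊕b21⊕b23⊕b25⊕b27⊕b29⊕b31 = 1⊕1⊕0⊕0⊕0⊕1⊕0⊕0⊕1⊕1⊕0⊕0⊕0⊕0⊕0⊕1 = 0
s2: b2⊕b3⊕b6⊕b7⊕b10⊕b11⊕b14⊕b15⊕b18⊕b19⊕b22⊕b23⊕b26⊕b27⊕b30⊕b31 = 0⊕1⊕1⊕0⊕0⊕1⊕0⊕0⊕0⊕1⊕0⊕0⊕0⊕0⊕0⊕1 = 1
s4: b4⊕b5⊕b6⊕b7⊕b12⊕b13⊕b14⊕b15⊕b20⊕b21⊕b22⊕b23⊕b28⊕b29⊕b30⊕b31 = 1⊕0⊕1⊕0⊕1⊕0⊕0⊕0⊕0⊕0⊕0⊕0⊕0⊕0⊕0⊕1 = 0
s8: b8⊕b9⊕b10⊕b11⊕b12⊕b13⊕b14⊕b15⊕b24⊕b25⊕b26⊕b27⊕b28⊕b29⊕b30⊕b31 = 0⊕0⊕0⊕1⊕1⊕0⊕0⊕0⊕0⊕0⊕0⊕0⊕0⊕0⊕0⊕1 = 1
s16: b16⊕b17⊕b18⊕b19⊕b20⊕b21⊕b22⊕b23⊕b24⊕b25⊕b26⊕b27⊕b28⊕b29⊕b30⊕b31 = 1⊕1⊕0⊕1⊕0⊕0⊕0⊕0⊕0⊕0⊕0⊕0⊕0⊕0⊕0⊕1 = 0
Syndrome (s16...s1) = 01010 → position 10.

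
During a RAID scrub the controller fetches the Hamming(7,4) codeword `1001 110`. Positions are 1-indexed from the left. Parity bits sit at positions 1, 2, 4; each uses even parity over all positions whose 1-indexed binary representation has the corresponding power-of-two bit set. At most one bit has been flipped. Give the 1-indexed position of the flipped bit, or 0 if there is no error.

s1: b1⊕b3⊕b5⊕b7 = 1⊕0⊕1⊕0 = 0
s2: b2⊕b3⊕b6⊕b7 = 0⊕0⊕1⊕0 = 1
s4: b4⊕b5⊕b6⊕b7 = 1⊕1⊕1⊕0 = 1
Syndrome (s4...s1) = 110 → position 6.

6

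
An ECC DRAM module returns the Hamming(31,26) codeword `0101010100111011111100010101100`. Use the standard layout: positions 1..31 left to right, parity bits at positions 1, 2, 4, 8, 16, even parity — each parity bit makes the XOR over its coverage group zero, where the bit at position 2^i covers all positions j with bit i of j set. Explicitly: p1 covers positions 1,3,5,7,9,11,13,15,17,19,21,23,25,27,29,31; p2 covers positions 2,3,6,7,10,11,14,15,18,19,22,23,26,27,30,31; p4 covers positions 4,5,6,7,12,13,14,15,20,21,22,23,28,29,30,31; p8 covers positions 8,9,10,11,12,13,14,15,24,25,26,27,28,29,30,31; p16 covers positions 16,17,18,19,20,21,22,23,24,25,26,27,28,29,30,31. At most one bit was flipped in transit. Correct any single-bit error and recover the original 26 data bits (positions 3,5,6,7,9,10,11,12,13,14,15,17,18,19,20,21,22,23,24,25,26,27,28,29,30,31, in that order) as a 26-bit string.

s1: b1⊕b3⊕b5⊕b7⊕b9⊕b11⊕b13⊕b15⊕b17⊕b19⊕b21⊕b23⊕b25⊕b27⊕b29⊕b31 = 0⊕0⊕0⊕0⊕0⊕1⊕1⊕1⊕1⊕1⊕0⊕0⊕0⊕0⊕1⊕0 = 0
s2: b2⊕b3⊕b6⊕b7⊕b10⊕b11⊕b14⊕b15⊕b18⊕b19⊕b22⊕b23⊕b26⊕b27⊕b30⊕b31 = 1⊕0⊕1⊕0⊕0⊕1⊕0⊕1⊕1⊕1⊕0⊕0⊕1⊕0⊕0⊕0 = 1
s4: b4⊕b5⊕b6⊕b7⊕b12⊕b13⊕b14⊕b15⊕b20⊕b21⊕b22⊕b23⊕b28⊕b29⊕b30⊕b31 = 1⊕0⊕1⊕0⊕1⊕1⊕0⊕1⊕1⊕0⊕0⊕0⊕1⊕1⊕0⊕0 = 0
s8: b8⊕b9⊕b10⊕b11⊕b12⊕b13⊕b14⊕b15⊕b24⊕b25⊕b26⊕b27⊕b28⊕b29⊕b30⊕b31 = 1⊕0⊕0⊕1⊕1⊕1⊕0⊕1⊕1⊕0⊕1⊕0⊕1⊕1⊕0⊕0 = 1
s16: b16⊕b17⊕b18⊕b19⊕b20⊕b21⊕b22⊕b23⊕b24⊕b25⊕b26⊕b27⊕b28⊕b29⊕b30⊕b31 = 1⊕1⊕1⊕1⊕1⊕0⊕0⊕0⊕1⊕0⊕1⊕0⊕1⊕1⊕0⊕0 = 1
Syndrome (s16...s1) = 11010 → position 26.
Flip bit 26: corrected codeword = 0101010100111011111100010001100
Data bits at positions 3,5,6,7,9,10,11,12,13,14,15,17,18,19,20,21,22,23,24,25,26,27,28,29,30,31: 00100011101111100010001100

00100011101111100010001100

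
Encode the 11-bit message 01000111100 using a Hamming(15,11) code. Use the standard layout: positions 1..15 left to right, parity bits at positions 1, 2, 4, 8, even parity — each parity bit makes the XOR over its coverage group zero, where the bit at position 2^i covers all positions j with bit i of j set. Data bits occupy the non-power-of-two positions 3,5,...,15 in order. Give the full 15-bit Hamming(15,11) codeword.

100110000111100

Place data bits at non-power-of-two positions: b3=0, b5=1, b6=0, b7=0, b9=0, b10=1, b11=1, b12=1, b13=1, b14=0, b15=0.
p1 = XOR of data positions {3,5,7,9,11,13,15} = 0⊕1⊕0⊕0⊕1⊕1⊕0 = 1
p2 = XOR of data positions {3,6,7,10,11,14,15} = 0⊕0⊕0⊕1⊕1⊕0⊕0 = 0
p4 = XOR of data positions {5,6,7,12,13,14,15} = 1⊕0⊕0⊕1⊕1⊕0⊕0 = 1
p8 = XOR of data positions {9,10,11,12,13,14,15} = 0⊕1⊕1⊕1⊕1⊕0⊕0 = 0
Codeword b1..b15 = 100110000111100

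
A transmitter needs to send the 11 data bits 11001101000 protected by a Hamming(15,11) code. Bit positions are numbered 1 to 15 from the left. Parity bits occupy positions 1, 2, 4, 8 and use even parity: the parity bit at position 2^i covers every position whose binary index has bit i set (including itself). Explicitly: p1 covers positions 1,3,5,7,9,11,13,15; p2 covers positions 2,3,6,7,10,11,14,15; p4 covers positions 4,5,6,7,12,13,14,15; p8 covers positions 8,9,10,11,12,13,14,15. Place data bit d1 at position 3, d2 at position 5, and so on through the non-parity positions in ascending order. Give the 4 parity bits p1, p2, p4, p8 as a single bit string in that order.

1001

Place data bits at non-power-of-two positions: b3=1, b5=1, b6=0, b7=0, b9=1, b10=1, b11=0, b12=1, b13=0, b14=0, b15=0.
p1 = XOR of data positions {3,5,7,9,11,13,15} = 1⊕1⊕0⊕1⊕0⊕0⊕0 = 1
p2 = XOR of data positions {3,6,7,10,11,14,15} = 1⊕0⊕0⊕1⊕0⊕0⊕0 = 0
p4 = XOR of data positions {5,6,7,12,13,14,15} = 1⊕0⊕0⊕1⊕0⊕0⊕0 = 0
p8 = XOR of data positions {9,10,11,12,13,14,15} = 1⊕1⊕0⊕1⊕0⊕0⊕0 = 1
Parity bits p1,p2,p4,p8 = 1001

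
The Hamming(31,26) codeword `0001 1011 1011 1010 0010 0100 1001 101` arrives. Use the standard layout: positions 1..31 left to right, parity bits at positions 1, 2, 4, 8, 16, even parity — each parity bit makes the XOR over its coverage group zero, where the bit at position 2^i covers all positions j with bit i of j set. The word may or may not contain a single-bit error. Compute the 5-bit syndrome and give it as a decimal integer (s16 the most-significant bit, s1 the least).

0

s1: b1⊕b3⊕b5⊕b7⊕b9⊕b11⊕b13⊕b15⊕b17⊕b19⊕b21⊕b23⊕b25⊕b27⊕b29⊕b31 = 0⊕0⊕1⊕1⊕1⊕1⊕1⊕1⊕0⊕1⊕0⊕0⊕1⊕0⊕1⊕1 = 0
s2: b2⊕b3⊕b6⊕b7⊕b10⊕b11⊕b14⊕b15⊕b18⊕b19⊕b22⊕b23⊕b26⊕b27⊕b30⊕b31 = 0⊕0⊕0⊕1⊕0⊕1⊕0⊕1⊕0⊕1⊕1⊕0⊕0⊕0⊕0⊕1 = 0
s4: b4⊕b5⊕b6⊕b7⊕b12⊕b13⊕b14⊕b15⊕b20⊕b21⊕b22⊕b23⊕b28⊕b29⊕b30⊕b31 = 1⊕1⊕0⊕1⊕1⊕1⊕0⊕1⊕0⊕0⊕1⊕0⊕1⊕1⊕0⊕1 = 0
s8: b8⊕b9⊕b10⊕b11⊕b12⊕b13⊕b14⊕b15⊕b24⊕b25⊕b26⊕b27⊕b28⊕b29⊕b30⊕b31 = 1⊕1⊕0⊕1⊕1⊕1⊕0⊕1⊕0⊕1⊕0⊕0⊕1⊕1⊕0⊕1 = 0
s16: b16⊕b17⊕b18⊕b19⊕b20⊕b21⊕b22⊕b23⊕b24⊕b25⊕b26⊕b27⊕b28⊕b29⊕b30⊕b31 = 0⊕0⊕0⊕1⊕0⊕0⊕1⊕0⊕0⊕1⊕0⊕0⊕1⊕1⊕0⊕1 = 0
Syndrome (s16...s1) = 00000 → position 0 (no error).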